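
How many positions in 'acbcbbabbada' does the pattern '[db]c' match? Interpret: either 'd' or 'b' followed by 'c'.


Pattern: [db]c means either 'd' or 'b' followed by 'c'.
Scanning 'acbcbbabbada' position-by-position:
  Pos 0: window 'ac' -> no
  Pos 1: window 'cb' -> no
  Pos 2: window 'bc' -> MATCH
  Pos 3: window 'cb' -> no
  Pos 4: window 'bb' -> no
  Pos 5: window 'ba' -> no
  Pos 6: window 'ab' -> no
  Pos 7: window 'bb' -> no
  Pos 8: window 'ba' -> no
  Pos 9: window 'ad' -> no
  Pos 10: window 'da' -> no
  Pos 11: window 'a' -> no
Total matches: 1

1


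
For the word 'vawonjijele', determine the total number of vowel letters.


Scanning each character of 'vawonjijele':
  Position 1: 'v' -> consonant (running count: 0)
  Position 2: 'a' -> vowel (running count: 1)
  Position 3: 'w' -> consonant (running count: 1)
  Position 4: 'o' -> vowel (running count: 2)
  Position 5: 'n' -> consonant (running count: 2)
  Position 6: 'j' -> consonant (running count: 2)
  Position 7: 'i' -> vowel (running count: 3)
  Position 8: 'j' -> consonant (running count: 3)
  Position 9: 'e' -> vowel (running count: 4)
  Position 10: 'l' -> consonant (running count: 4)
  Position 11: 'e' -> vowel (running count: 5)
Total vowels: 5

5


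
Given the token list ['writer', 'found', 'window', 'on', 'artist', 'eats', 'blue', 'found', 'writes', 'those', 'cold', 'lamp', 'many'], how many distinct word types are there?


Listing all tokens and tracking unique types:
  Token 1: 'writer' -> NEW (unique so far: 1)
  Token 2: 'found' -> NEW (unique so far: 2)
  Token 3: 'window' -> NEW (unique so far: 3)
  Token 4: 'on' -> NEW (unique so far: 4)
  Token 5: 'artist' -> NEW (unique so far: 5)
  Token 6: 'eats' -> NEW (unique so far: 6)
  Token 7: 'blue' -> NEW (unique so far: 7)
  Token 8: 'found' -> duplicate (unique so far: 7)
  Token 9: 'writes' -> NEW (unique so far: 8)
  Token 10: 'those' -> NEW (unique so far: 9)
  Token 11: 'cold' -> NEW (unique so far: 10)
  Token 12: 'lamp' -> NEW (unique so far: 11)
  Token 13: 'many' -> NEW (unique so far: 12)
Unique types: ('artist', 'blue', 'cold', 'eats', 'found', 'lamp', 'many', 'on', 'those', 'window', 'writer', 'writes')
Vocabulary size: 12

12


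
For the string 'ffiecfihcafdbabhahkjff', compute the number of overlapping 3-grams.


String 'ffiecfihcafdbabhahkjff' has length L = 22.
Number of overlapping n-grams = L - n + 1
Substituting: 22 - 3 + 1 = 20

20


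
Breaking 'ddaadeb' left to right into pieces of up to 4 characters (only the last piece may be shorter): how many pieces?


'ddaadeb' has 7 characters.
Chunking with max size 4:
  Chunk 1: 'ddaa' (positions 0-3)
  Chunk 2: 'deb' (positions 4-6)
Total chunks: ceil(7 / 4) = 2

2


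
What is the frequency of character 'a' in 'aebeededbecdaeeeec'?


Scanning 'aebeededbecdaeeeec' for 'a':
  Position 0: 'a' -> MATCH (count: 1)
  Position 12: 'a' -> MATCH (count: 2)
Total occurrences of 'a': 2

2


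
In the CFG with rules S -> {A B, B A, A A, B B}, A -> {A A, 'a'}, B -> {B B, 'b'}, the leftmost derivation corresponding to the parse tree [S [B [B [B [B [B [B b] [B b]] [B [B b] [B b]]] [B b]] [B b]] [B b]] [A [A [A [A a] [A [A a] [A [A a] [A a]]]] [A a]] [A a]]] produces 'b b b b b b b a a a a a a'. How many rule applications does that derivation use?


Every bracketed nonterminal node [X ...] in the tree is produced by exactly one rule application.
Reading the tree off as a leftmost derivation:
  Step 1: S  =>  B A   (applied S -> B A)
  Step 2: B A  =>  B B A   (applied B -> B B)
  Step 3: B B A  =>  B B B A   (applied B -> B B)
  Step 4: B B B A  =>  B B B B A   (applied B -> B B)
  Step 5: B B B B A  =>  B B B B B A   (applied B -> B B)
  Step 6: B B B B B A  =>  B B B B B B A   (applied B -> B B)
  Step 7: B B B B B B A  =>  b B B B B B A   (applied B -> b)
  Step 8: b B B B B B A  =>  b b B B B B A   (applied B -> b)
  Step 9: b b B B B B A  =>  b b B B B B B A   (applied B -> B B)
  Step 10: b b B B B B B A  =>  b b b B B B B A   (applied B -> b)
  Step 11: b b b B B B B A  =>  b b b b B B B A   (applied B -> b)
  Step 12: b b b b B B B A  =>  b b b b b B B A   (applied B -> b)
  Step 13: b b b b b B B A  =>  b b b b b b B A   (applied B -> b)
  Step 14: b b b b b b B A  =>  b b b b b b b A   (applied B -> b)
  Step 15: b b b b b b b A  =>  b b b b b b b A A   (applied A -> A A)
  Step 16: b b b b b b b A A  =>  b b b b b b b A A A   (applied A -> A A)
  Step 17: b b b b b b b A A A  =>  b b b b b b b A A A A   (applied A -> A A)
  Step 18: b b b b b b b A A A A  =>  b b b b b b b a A A A   (applied A -> a)
  Step 19: b b b b b b b a A A A  =>  b b b b b b b a A A A A   (applied A -> A A)
  Step 20: b b b b b b b a A A A A  =>  b b b b b b b a a A A A   (applied A -> a)
  Step 21: b b b b b b b a a A A A  =>  b b b b b b b a a A A A A   (applied A -> A A)
  Step 22: b b b b b b b a a A A A A  =>  b b b b b b b a a a A A A   (applied A -> a)
  Step 23: b b b b b b b a a a A A A  =>  b b b b b b b a a a a A A   (applied A -> a)
  Step 24: b b b b b b b a a a a A A  =>  b b b b b b b a a a a a A   (applied A -> a)
  Step 25: b b b b b b b a a a a a A  =>  b b b b b b b a a a a a a   (applied A -> a)
Final yield: b b b b b b b a a a a a a
Total rewrite steps: 25

25


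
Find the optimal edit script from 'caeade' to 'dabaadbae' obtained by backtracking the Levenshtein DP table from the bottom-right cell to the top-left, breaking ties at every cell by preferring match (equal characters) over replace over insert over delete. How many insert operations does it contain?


Edit distance = 5. Backtracking from cell (6, 9) with preference match > replace > insert > delete,
then listing the resulting alignment 'caeade' -> 'dabaadbae' left to right:
  Step 1: replace c->d
  Step 2: keep 'a'
  Step 3: insert 'b' [insertion #1]
  Step 4: replace e->a
  Step 5: keep 'a'
  Step 6: keep 'd'
  Step 7: insert 'b' [insertion #2]
  Step 8: insert 'a' [insertion #3]
  Step 9: keep 'e'
Total insertions: 3

3


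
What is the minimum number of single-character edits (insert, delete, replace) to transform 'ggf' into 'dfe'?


Building DP table for s1='ggf' (len 3) and s2='dfe' (len 3):
       d  f  e
    0  1  2  3
  g 1  1  2  3
  g 2  2  2  3
  f 3  3  2  3
Edit distance = dp[3][3] = 3

3


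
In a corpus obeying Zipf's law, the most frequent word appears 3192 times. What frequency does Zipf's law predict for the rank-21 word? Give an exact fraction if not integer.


Zipf's law: freq(rank) = f1 / rank
f1 = 3192, rank = 21
freq = 3192 / 21
= 152

152


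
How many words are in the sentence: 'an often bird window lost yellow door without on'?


Counting words by splitting on spaces:
  Word 1: 'an'
  Word 2: 'often'
  Word 3: 'bird'
  Word 4: 'window'
  Word 5: 'lost'
  Word 6: 'yellow'
  Word 7: 'door'
  Word 8: 'without'
  Word 9: 'on'
Total words: 9

9


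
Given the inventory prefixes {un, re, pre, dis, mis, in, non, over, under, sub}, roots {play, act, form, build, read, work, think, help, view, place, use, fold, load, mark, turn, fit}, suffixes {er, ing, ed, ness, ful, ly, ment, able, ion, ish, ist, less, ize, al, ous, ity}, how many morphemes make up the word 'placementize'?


Segmenting 'placementize' against the inventory:
  'place' -> root (morpheme 1)
  'ment' -> suffix (morpheme 2)
  'ize' -> suffix (morpheme 3)
Total morphemes: 3

3


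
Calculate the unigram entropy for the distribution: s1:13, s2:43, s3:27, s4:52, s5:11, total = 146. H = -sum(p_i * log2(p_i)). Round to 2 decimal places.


Computing entropy H = -sum(p_i * log2(p_i)):
  s1: p = 13/146 = 0.0890, -p*log2(p) = 0.3107
  s2: p = 43/146 = 0.2945, -p*log2(p) = 0.5194
  s3: p = 27/146 = 0.1849, -p*log2(p) = 0.4503
  s4: p = 52/146 = 0.3562, -p*log2(p) = 0.5305
  s5: p = 11/146 = 0.0753, -p*log2(p) = 0.2811
H = sum of terms = 2.0920
Rounded to 2 decimals: 2.09

2.09


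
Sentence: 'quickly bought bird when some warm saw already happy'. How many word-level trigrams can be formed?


Word trigrams from [9] words:
  Trigram 1: (quickly bought bird)
  Trigram 2: (bought bird when)
  Trigram 3: (bird when some)
  Trigram 4: (when some warm)
  Trigram 5: (some warm saw)
  Trigram 6: (warm saw already)
  Trigram 7: (saw already happy)
Total word trigrams: 9 - 2 = 7

7


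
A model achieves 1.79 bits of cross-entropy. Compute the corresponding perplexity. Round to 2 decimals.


Perplexity formula: PP = 2^H
H = 1.79
PP = 2^1.79
Decompose: 2^1.79 = 2^1 * 2^0.79
2^1 = 2, 2^0.79 ~ 1.7290745
PP ~ 2 * 1.7290745 = 3.4581490
Rounded to 2 decimals: 3.46

3.46


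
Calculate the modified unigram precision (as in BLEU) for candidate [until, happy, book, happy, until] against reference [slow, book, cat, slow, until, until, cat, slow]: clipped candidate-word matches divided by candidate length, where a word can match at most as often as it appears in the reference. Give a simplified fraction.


Reference word counts: {'book': 1, 'cat': 2, 'slow': 3, 'until': 2}
Checking each candidate word (with clipping):
  'until' -> in reference (ref count 2, used 1/2) -> match (matches: 1)
  'happy' -> not in reference -> no match (matches: 1)
  'book' -> in reference (ref count 1, used 1/1) -> match (matches: 2)
  'happy' -> not in reference -> no match (matches: 2)
  'until' -> in reference (ref count 2, used 2/2) -> match (matches: 3)
Clipped matches: 3, Candidate length: 5
Precision = 3/5

3/5


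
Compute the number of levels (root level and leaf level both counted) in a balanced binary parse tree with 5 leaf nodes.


In a balanced binary tree with n leaves the deepest leaf is ceil(log2(n)) edges below the root,
so counting node levels inclusive of root and leaves gives ceil(log2(n)) + 1 levels.
log2(5) = 2.3219
ceil(2.3219) = 3
levels = 3 + 1 = 4

4


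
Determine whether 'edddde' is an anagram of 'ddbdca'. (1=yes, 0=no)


Sort characters of 'edddde': 'ddddee'
Sort characters of 'ddbdca': 'abcddd'
Sorted forms differ -> they are NOT anagrams
Result: 0

0


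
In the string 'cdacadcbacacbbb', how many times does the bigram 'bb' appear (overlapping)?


Scanning 'cdacadcbacacbbb' for bigram 'bb':
  Position 0: 'cd' -> no
  Position 1: 'da' -> no
  Position 2: 'ac' -> no
  Position 3: 'ca' -> no
  Position 4: 'ad' -> no
  Position 5: 'dc' -> no
  Position 6: 'cb' -> no
  Position 7: 'ba' -> no
  Position 8: 'ac' -> no
  Position 9: 'ca' -> no
  Position 10: 'ac' -> no
  Position 11: 'cb' -> no
  Position 12: 'bb' -> MATCH
  Position 13: 'bb' -> MATCH
Total matches: 2

2


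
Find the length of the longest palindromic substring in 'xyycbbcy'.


Scanning 'xyycbbcy' for palindromic substrings.
Substring at positions 2-7: 'ycbbcy'.
Check: reverse('ycbbcy') = 'ycbbcy' -> palindrome confirmed.
Neighbouring characters ('y' / '-') break symmetry, so it cannot extend further.
No longer palindromic substring exists; longest length = 6

6


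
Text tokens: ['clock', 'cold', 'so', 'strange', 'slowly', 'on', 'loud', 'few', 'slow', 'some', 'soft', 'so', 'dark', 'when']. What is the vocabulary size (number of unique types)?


Listing all tokens and tracking unique types:
  Token 1: 'clock' -> NEW (unique so far: 1)
  Token 2: 'cold' -> NEW (unique so far: 2)
  Token 3: 'so' -> NEW (unique so far: 3)
  Token 4: 'strange' -> NEW (unique so far: 4)
  Token 5: 'slowly' -> NEW (unique so far: 5)
  Token 6: 'on' -> NEW (unique so far: 6)
  Token 7: 'loud' -> NEW (unique so far: 7)
  Token 8: 'few' -> NEW (unique so far: 8)
  Token 9: 'slow' -> NEW (unique so far: 9)
  Token 10: 'some' -> NEW (unique so far: 10)
  Token 11: 'soft' -> NEW (unique so far: 11)
  Token 12: 'so' -> duplicate (unique so far: 11)
  Token 13: 'dark' -> NEW (unique so far: 12)
  Token 14: 'when' -> NEW (unique so far: 13)
Unique types: ('clock', 'cold', 'dark', 'few', 'loud', 'on', 'slow', 'slowly', 'so', 'soft', 'some', 'strange', 'when')
Vocabulary size: 13

13


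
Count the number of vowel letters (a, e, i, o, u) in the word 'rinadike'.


Scanning each character of 'rinadike':
  Position 1: 'r' -> consonant (running count: 0)
  Position 2: 'i' -> vowel (running count: 1)
  Position 3: 'n' -> consonant (running count: 1)
  Position 4: 'a' -> vowel (running count: 2)
  Position 5: 'd' -> consonant (running count: 2)
  Position 6: 'i' -> vowel (running count: 3)
  Position 7: 'k' -> consonant (running count: 3)
  Position 8: 'e' -> vowel (running count: 4)
Total vowels: 4

4


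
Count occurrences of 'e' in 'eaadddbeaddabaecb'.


Scanning 'eaadddbeaddabaecb' for 'e':
  Position 0: 'e' -> MATCH (count: 1)
  Position 7: 'e' -> MATCH (count: 2)
  Position 14: 'e' -> MATCH (count: 3)
Total occurrences of 'e': 3

3


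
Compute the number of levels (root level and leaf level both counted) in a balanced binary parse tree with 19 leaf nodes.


In a balanced binary tree with n leaves the deepest leaf is ceil(log2(n)) edges below the root,
so counting node levels inclusive of root and leaves gives ceil(log2(n)) + 1 levels.
log2(19) = 4.2479
ceil(4.2479) = 5
levels = 5 + 1 = 6

6


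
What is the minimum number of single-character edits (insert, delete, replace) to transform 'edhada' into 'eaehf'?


Building DP table for s1='edhada' (len 6) and s2='eaehf' (len 5):
       e  a  e  h  f
    0  1  2  3  4  5
  e 1  0  1  2  3  4
  d 2  1  1  2  3  4
  h 3  2  2  2  2  3
  a 4  3  2  3  3  3
  d 5  4  3  3  4  4
  a 6  5  4  4  4  5
Edit distance = dp[6][5] = 5

5


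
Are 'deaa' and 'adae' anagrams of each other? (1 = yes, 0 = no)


Sort characters of 'deaa': 'aade'
Sort characters of 'adae': 'aade'
Sorted forms match -> they ARE anagrams
Result: 1

1


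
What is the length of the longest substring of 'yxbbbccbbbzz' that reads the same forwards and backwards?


Scanning 'yxbbbccbbbzz' for palindromic substrings.
Substring at positions 2-9: 'bbbccbbb'.
Check: reverse('bbbccbbb') = 'bbbccbbb' -> palindrome confirmed.
Neighbouring characters ('x' / 'z') break symmetry, so it cannot extend further.
No longer palindromic substring exists; longest length = 8

8


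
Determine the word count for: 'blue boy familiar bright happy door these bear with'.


Counting words by splitting on spaces:
  Word 1: 'blue'
  Word 2: 'boy'
  Word 3: 'familiar'
  Word 4: 'bright'
  Word 5: 'happy'
  Word 6: 'door'
  Word 7: 'these'
  Word 8: 'bear'
  Word 9: 'with'
Total words: 9

9


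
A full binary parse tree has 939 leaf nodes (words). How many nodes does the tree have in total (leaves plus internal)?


Leaf nodes (terminals): 939
Internal nodes = n - 1 = 939 - 1 = 938
Total = leaves + internal = 939 + 938 = 1877

1877


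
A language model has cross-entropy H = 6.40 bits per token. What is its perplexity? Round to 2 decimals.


Perplexity formula: PP = 2^H
H = 6.40
PP = 2^6.40
Decompose: 2^6.40 = 2^6 * 2^0.40
2^6 = 64, 2^0.40 ~ 1.3195079
PP ~ 64 * 1.3195079 = 84.4485056
Rounded to 2 decimals: 84.45

84.45


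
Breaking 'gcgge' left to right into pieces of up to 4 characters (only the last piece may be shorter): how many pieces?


'gcgge' has 5 characters.
Chunking with max size 4:
  Chunk 1: 'gcgg' (positions 0-3)
  Chunk 2: 'e' (positions 4-4)
Total chunks: ceil(5 / 4) = 2

2


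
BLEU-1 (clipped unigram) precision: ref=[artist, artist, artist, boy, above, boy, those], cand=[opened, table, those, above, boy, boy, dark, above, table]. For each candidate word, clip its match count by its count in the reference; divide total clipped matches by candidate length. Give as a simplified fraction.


Reference word counts: {'above': 1, 'artist': 3, 'boy': 2, 'those': 1}
Checking each candidate word (with clipping):
  'opened' -> not in reference -> no match (matches: 0)
  'table' -> not in reference -> no match (matches: 0)
  'those' -> in reference (ref count 1, used 1/1) -> match (matches: 1)
  'above' -> in reference (ref count 1, used 1/1) -> match (matches: 2)
  'boy' -> in reference (ref count 2, used 1/2) -> match (matches: 3)
  'boy' -> in reference (ref count 2, used 2/2) -> match (matches: 4)
  'dark' -> not in reference -> no match (matches: 4)
  'above' -> ref count 1 already used up (1/1) -> clipped, no match (matches: 4)
  'table' -> not in reference -> no match (matches: 4)
Clipped matches: 4, Candidate length: 9
Precision = 4/9

4/9


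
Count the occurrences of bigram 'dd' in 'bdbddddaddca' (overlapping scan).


Scanning 'bdbddddaddca' for bigram 'dd':
  Position 0: 'bd' -> no
  Position 1: 'db' -> no
  Position 2: 'bd' -> no
  Position 3: 'dd' -> MATCH
  Position 4: 'dd' -> MATCH
  Position 5: 'dd' -> MATCH
  Position 6: 'da' -> no
  Position 7: 'ad' -> no
  Position 8: 'dd' -> MATCH
  Position 9: 'dc' -> no
  Position 10: 'ca' -> no
Total matches: 4

4


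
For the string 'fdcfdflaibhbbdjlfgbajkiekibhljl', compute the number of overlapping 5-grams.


String 'fdcfdflaibhbbdjlfgbajkiekibhljl' has length L = 31.
Number of overlapping n-grams = L - n + 1
Substituting: 31 - 5 + 1 = 27

27


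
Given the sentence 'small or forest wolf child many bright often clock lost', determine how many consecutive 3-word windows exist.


Word trigrams from [10] words:
  Trigram 1: (small or forest)
  Trigram 2: (or forest wolf)
  Trigram 3: (forest wolf child)
  Trigram 4: (wolf child many)
  Trigram 5: (child many bright)
  Trigram 6: (many bright often)
  Trigram 7: (bright often clock)
  Trigram 8: (often clock lost)
Total word trigrams: 10 - 2 = 8

8


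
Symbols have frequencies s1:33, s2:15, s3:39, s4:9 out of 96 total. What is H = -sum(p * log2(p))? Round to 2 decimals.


Computing entropy H = -sum(p_i * log2(p_i)):
  s1: p = 33/96 = 0.3438, -p*log2(p) = 0.5296
  s2: p = 15/96 = 0.1562, -p*log2(p) = 0.4184
  s3: p = 39/96 = 0.4062, -p*log2(p) = 0.5279
  s4: p = 9/96 = 0.0938, -p*log2(p) = 0.3202
H = sum of terms = 1.7961
Rounded to 2 decimals: 1.80

1.80


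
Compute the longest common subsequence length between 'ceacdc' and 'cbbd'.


DP table for LCS of 'ceacdc' and 'cbbd':
       c  b  b  d
    0  0  0  0  0
  c 0  1  1  1  1
  e 0  1  1  1  1
  a 0  1  1  1  1
  c 0  1  1  1  1
  d 0  1  1  1  2
  c 0  1  1  1  2
LCS: 'cd'
LCS length = 2

2


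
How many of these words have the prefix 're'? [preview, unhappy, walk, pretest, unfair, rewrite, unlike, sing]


Checking each word for prefix 're':
  'preview' -> no (count: 0)
  'unhappy' -> no (count: 0)
  'walk' -> no (count: 0)
  'pretest' -> no (count: 0)
  'unfair' -> no (count: 0)
  'rewrite' -> YES, starts with 're' (count: 1)
  'unlike' -> no (count: 1)
  'sing' -> no (count: 1)
Total with prefix 're': 1

1


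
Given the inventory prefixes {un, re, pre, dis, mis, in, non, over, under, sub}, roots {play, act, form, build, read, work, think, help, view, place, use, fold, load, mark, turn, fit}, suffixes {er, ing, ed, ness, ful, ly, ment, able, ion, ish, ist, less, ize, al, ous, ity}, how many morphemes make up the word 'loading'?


Segmenting 'loading' against the inventory:
  'load' -> root (morpheme 1)
  'ing' -> suffix (morpheme 2)
Total morphemes: 2

2


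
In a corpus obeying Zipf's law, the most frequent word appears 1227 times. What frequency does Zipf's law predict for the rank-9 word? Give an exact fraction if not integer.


Zipf's law: freq(rank) = f1 / rank
f1 = 1227, rank = 9
freq = 1227 / 9
GCD(1227, 9) = 3
Simplified: 409/3

409/3


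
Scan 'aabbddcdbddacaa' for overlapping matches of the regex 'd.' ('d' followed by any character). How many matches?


Pattern: d. means 'd' followed by any character.
Scanning 'aabbddcdbddacaa' position-by-position:
  Pos 0: window 'aa' -> no
  Pos 1: window 'ab' -> no
  Pos 2: window 'bb' -> no
  Pos 3: window 'bd' -> no
  Pos 4: window 'dd' -> MATCH
  Pos 5: window 'dc' -> MATCH
  Pos 6: window 'cd' -> no
  Pos 7: window 'db' -> MATCH
  Pos 8: window 'bd' -> no
  Pos 9: window 'dd' -> MATCH
  Pos 10: window 'da' -> MATCH
  Pos 11: window 'ac' -> no
  Pos 12: window 'ca' -> no
  Pos 13: window 'aa' -> no
  Pos 14: window 'a' -> no
Total matches: 5

5


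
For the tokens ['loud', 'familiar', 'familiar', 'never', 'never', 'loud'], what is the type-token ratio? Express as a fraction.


Tokens: 6
Unique types: ('familiar', 'loud', 'never') = 3
TTR = 3/6
Simplify: divide both by 3 -> 1/2
TTR = 1/2

1/2


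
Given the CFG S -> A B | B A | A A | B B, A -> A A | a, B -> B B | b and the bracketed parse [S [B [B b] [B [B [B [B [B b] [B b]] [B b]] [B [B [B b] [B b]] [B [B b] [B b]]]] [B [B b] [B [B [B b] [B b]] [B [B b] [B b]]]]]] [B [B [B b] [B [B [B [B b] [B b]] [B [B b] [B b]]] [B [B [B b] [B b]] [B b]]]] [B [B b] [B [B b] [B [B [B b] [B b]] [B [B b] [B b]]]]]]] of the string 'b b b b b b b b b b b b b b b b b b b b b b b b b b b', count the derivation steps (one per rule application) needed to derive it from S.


Every bracketed nonterminal node [X ...] in the tree is produced by exactly one rule application.
Reading the tree off as a leftmost derivation:
  Step 1: S  =>  B B   (applied S -> B B)
  Step 2: B B  =>  B B B   (applied B -> B B)
  Step 3: B B B  =>  b B B   (applied B -> b)
  Step 4: b B B  =>  b B B B   (applied B -> B B)
  Step 5: b B B B  =>  b B B B B   (applied B -> B B)
  Step 6: b B B B B  =>  b B B B B B   (applied B -> B B)
  Step 7: b B B B B B  =>  b B B B B B B   (applied B -> B B)
  Step 8: b B B B B B B  =>  b b B B B B B   (applied B -> b)
  Step 9: b b B B B B B  =>  b b b B B B B   (applied B -> b)
  Step 10: b b b B B B B  =>  b b b b B B B   (applied B -> b)
  Step 11: b b b b B B B  =>  b b b b B B B B   (applied B -> B B)
  Step 12: b b b b B B B B  =>  b b b b B B B B B   (applied B -> B B)
  Step 13: b b b b B B B B B  =>  b b b b b B B B B   (applied B -> b)
  Step 14: b b b b b B B B B  =>  b b b b b b B B B   (applied B -> b)
  Step 15: b b b b b b B B B  =>  b b b b b b B B B B   (applied B -> B B)
  Step 16: b b b b b b B B B B  =>  b b b b b b b B B B   (applied B -> b)
  Step 17: b b b b b b b B B B  =>  b b b b b b b b B B   (applied B -> b)
  Step 18: b b b b b b b b B B  =>  b b b b b b b b B B B   (applied B -> B B)
  Step 19: b b b b b b b b B B B  =>  b b b b b b b b b B B   (applied B -> b)
  Step 20: b b b b b b b b b B B  =>  b b b b b b b b b B B B   (applied B -> B B)
  Step 21: b b b b b b b b b B B B  =>  b b b b b b b b b B B B B   (applied B -> B B)
  Step 22: b b b b b b b b b B B B B  =>  b b b b b b b b b b B B B   (applied B -> b)
  Step 23: b b b b b b b b b b B B B  =>  b b b b b b b b b b b B B   (applied B -> b)
  Step 24: b b b b b b b b b b b B B  =>  b b b b b b b b b b b B B B   (applied B -> B B)
  Step 25: b b b b b b b b b b b B B B  =>  b b b b b b b b b b b b B B   (applied B -> b)
  Step 26: b b b b b b b b b b b b B B  =>  b b b b b b b b b b b b b B   (applied B -> b)
  Step 27: b b b b b b b b b b b b b B  =>  b b b b b b b b b b b b b B B   (applied B -> B B)
  Step 28: b b b b b b b b b b b b b B B  =>  b b b b b b b b b b b b b B B B   (applied B -> B B)
  Step 29: b b b b b b b b b b b b b B B B  =>  b b b b b b b b b b b b b b B B   (applied B -> b)
  Step 30: b b b b b b b b b b b b b b B B  =>  b b b b b b b b b b b b b b B B B   (applied B -> B B)
  Step 31: b b b b b b b b b b b b b b B B B  =>  b b b b b b b b b b b b b b B B B B   (applied B -> B B)
  Step 32: b b b b b b b b b b b b b b B B B B  =>  b b b b b b b b b b b b b b B B B B B   (applied B -> B B)
  Step 33: b b b b b b b b b b b b b b B B B B B  =>  b b b b b b b b b b b b b b b B B B B   (applied B -> b)
  Step 34: b b b b b b b b b b b b b b b B B B B  =>  b b b b b b b b b b b b b b b b B B B   (applied B -> b)
  Step 35: b b b b b b b b b b b b b b b b B B B  =>  b b b b b b b b b b b b b b b b B B B B   (applied B -> B B)
  Step 36: b b b b b b b b b b b b b b b b B B B B  =>  b b b b b b b b b b b b b b b b b B B B   (applied B -> b)
  Step 37: b b b b b b b b b b b b b b b b b B B B  =>  b b b b b b b b b b b b b b b b b b B B   (applied B -> b)
  Step 38: b b b b b b b b b b b b b b b b b b B B  =>  b b b b b b b b b b b b b b b b b b B B B   (applied B -> B B)
  Step 39: b b b b b b b b b b b b b b b b b b B B B  =>  b b b b b b b b b b b b b b b b b b B B B B   (applied B -> B B)
  Step 40: b b b b b b b b b b b b b b b b b b B B B B  =>  b b b b b b b b b b b b b b b b b b b B B B   (applied B -> b)
  Step 41: b b b b b b b b b b b b b b b b b b b B B B  =>  b b b b b b b b b b b b b b b b b b b b B B   (applied B -> b)
  Step 42: b b b b b b b b b b b b b b b b b b b b B B  =>  b b b b b b b b b b b b b b b b b b b b b B   (applied B -> b)
  Step 43: b b b b b b b b b b b b b b b b b b b b b B  =>  b b b b b b b b b b b b b b b b b b b b b B B   (applied B -> B B)
  Step 44: b b b b b b b b b b b b b b b b b b b b b B B  =>  b b b b b b b b b b b b b b b b b b b b b b B   (applied B -> b)
  Step 45: b b b b b b b b b b b b b b b b b b b b b b B  =>  b b b b b b b b b b b b b b b b b b b b b b B B   (applied B -> B B)
  Step 46: b b b b b b b b b b b b b b b b b b b b b b B B  =>  b b b b b b b b b b b b b b b b b b b b b b b B   (applied B -> b)
  Step 47: b b b b b b b b b b b b b b b b b b b b b b b B  =>  b b b b b b b b b b b b b b b b b b b b b b b B B   (applied B -> B B)
  Step 48: b b b b b b b b b b b b b b b b b b b b b b b B B  =>  b b b b b b b b b b b b b b b b b b b b b b b B B B   (applied B -> B B)
  Step 49: b b b b b b b b b b b b b b b b b b b b b b b B B B  =>  b b b b b b b b b b b b b b b b b b b b b b b b B B   (applied B -> b)
  Step 50: b b b b b b b b b b b b b b b b b b b b b b b b B B  =>  b b b b b b b b b b b b b b b b b b b b b b b b b B   (applied B -> b)
  Step 51: b b b b b b b b b b b b b b b b b b b b b b b b b B  =>  b b b b b b b b b b b b b b b b b b b b b b b b b B B   (applied B -> B B)
  Step 52: b b b b b b b b b b b b b b b b b b b b b b b b b B B  =>  b b b b b b b b b b b b b b b b b b b b b b b b b b B   (applied B -> b)
  Step 53: b b b b b b b b b b b b b b b b b b b b b b b b b b B  =>  b b b b b b b b b b b b b b b b b b b b b b b b b b b   (applied B -> b)
Final yield: b b b b b b b b b b b b b b b b b b b b b b b b b b b
Total rewrite steps: 53

53


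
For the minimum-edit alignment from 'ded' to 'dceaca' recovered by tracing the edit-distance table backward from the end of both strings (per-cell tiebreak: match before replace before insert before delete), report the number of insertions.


Edit distance = 4. Backtracking from cell (3, 6) with preference match > replace > insert > delete,
then listing the resulting alignment 'ded' -> 'dceaca' left to right:
  Step 1: keep 'd'
  Step 2: insert 'c' [insertion #1]
  Step 3: keep 'e'
  Step 4: insert 'a' [insertion #2]
  Step 5: insert 'c' [insertion #3]
  Step 6: replace d->a
Total insertions: 3

3


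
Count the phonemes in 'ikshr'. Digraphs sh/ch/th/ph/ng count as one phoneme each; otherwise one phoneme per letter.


Parsing 'ikshr' greedily, digraphs first:
  'i' -> vowel phoneme (phonemes so far: 1)
  'k' -> consonant phoneme (phonemes so far: 2)
  'sh' -> digraph (1 consonant phoneme) (phonemes so far: 3)
  'r' -> consonant phoneme (phonemes so far: 4)
Total phonemes: 4

4


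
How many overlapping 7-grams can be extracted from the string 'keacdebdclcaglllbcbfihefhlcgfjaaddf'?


String 'keacdebdclcaglllbcbfihefhlcgfjaaddf' has length L = 35.
Number of overlapping n-grams = L - n + 1
Substituting: 35 - 7 + 1 = 29

29


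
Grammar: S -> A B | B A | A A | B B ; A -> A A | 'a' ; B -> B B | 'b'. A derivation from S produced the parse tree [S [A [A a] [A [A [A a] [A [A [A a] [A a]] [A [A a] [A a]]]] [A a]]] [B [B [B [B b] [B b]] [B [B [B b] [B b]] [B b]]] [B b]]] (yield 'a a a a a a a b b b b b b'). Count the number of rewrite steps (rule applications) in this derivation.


Every bracketed nonterminal node [X ...] in the tree is produced by exactly one rule application.
Reading the tree off as a leftmost derivation:
  Step 1: S  =>  A B   (applied S -> A B)
  Step 2: A B  =>  A A B   (applied A -> A A)
  Step 3: A A B  =>  a A B   (applied A -> a)
  Step 4: a A B  =>  a A A B   (applied A -> A A)
  Step 5: a A A B  =>  a A A A B   (applied A -> A A)
  Step 6: a A A A B  =>  a a A A B   (applied A -> a)
  Step 7: a a A A B  =>  a a A A A B   (applied A -> A A)
  Step 8: a a A A A B  =>  a a A A A A B   (applied A -> A A)
  Step 9: a a A A A A B  =>  a a a A A A B   (applied A -> a)
  Step 10: a a a A A A B  =>  a a a a A A B   (applied A -> a)
  Step 11: a a a a A A B  =>  a a a a A A A B   (applied A -> A A)
  Step 12: a a a a A A A B  =>  a a a a a A A B   (applied A -> a)
  Step 13: a a a a a A A B  =>  a a a a a a A B   (applied A -> a)
  Step 14: a a a a a a A B  =>  a a a a a a a B   (applied A -> a)
  Step 15: a a a a a a a B  =>  a a a a a a a B B   (applied B -> B B)
  Step 16: a a a a a a a B B  =>  a a a a a a a B B B   (applied B -> B B)
  Step 17: a a a a a a a B B B  =>  a a a a a a a B B B B   (applied B -> B B)
  Step 18: a a a a a a a B B B B  =>  a a a a a a a b B B B   (applied B -> b)
  Step 19: a a a a a a a b B B B  =>  a a a a a a a b b B B   (applied B -> b)
  Step 20: a a a a a a a b b B B  =>  a a a a a a a b b B B B   (applied B -> B B)
  Step 21: a a a a a a a b b B B B  =>  a a a a a a a b b B B B B   (applied B -> B B)
  Step 22: a a a a a a a b b B B B B  =>  a a a a a a a b b b B B B   (applied B -> b)
  Step 23: a a a a a a a b b b B B B  =>  a a a a a a a b b b b B B   (applied B -> b)
  Step 24: a a a a a a a b b b b B B  =>  a a a a a a a b b b b b B   (applied B -> b)
  Step 25: a a a a a a a b b b b b B  =>  a a a a a a a b b b b b b   (applied B -> b)
Final yield: a a a a a a a b b b b b b
Total rewrite steps: 25

25


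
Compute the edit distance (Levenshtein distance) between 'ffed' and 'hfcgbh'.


Building DP table for s1='ffed' (len 4) and s2='hfcgbh' (len 6):
       h  f  c  g  b  h
    0  1  2  3  4  5  6
  f 1  1  1  2  3  4  5
  f 2  2  1  2  3  4  5
  e 3  3  2  2  3  4  5
  d 4  4  3  3  3  4  5
Edit distance = dp[4][6] = 5

5


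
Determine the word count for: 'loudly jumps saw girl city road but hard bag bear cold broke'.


Counting words by splitting on spaces:
  Word 1: 'loudly'
  Word 2: 'jumps'
  Word 3: 'saw'
  Word 4: 'girl'
  Word 5: 'city'
  Word 6: 'road'
  Word 7: 'but'
  Word 8: 'hard'
  Word 9: 'bag'
  Word 10: 'bear'
  Word 11: 'cold'
  Word 12: 'broke'
Total words: 12

12


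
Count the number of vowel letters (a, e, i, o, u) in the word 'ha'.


Scanning each character of 'ha':
  Position 1: 'h' -> consonant (running count: 0)
  Position 2: 'a' -> vowel (running count: 1)
Total vowels: 1

1


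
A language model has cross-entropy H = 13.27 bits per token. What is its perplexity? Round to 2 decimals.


Perplexity formula: PP = 2^H
H = 13.27
PP = 2^13.27
Decompose: 2^13.27 = 2^13 * 2^0.27
2^13 = 8192, 2^0.27 ~ 1.2058078
PP ~ 8192 * 1.2058078 = 9877.9774976
Rounded to 2 decimals: 9877.98

9877.98


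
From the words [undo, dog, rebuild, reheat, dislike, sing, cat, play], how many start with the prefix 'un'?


Checking each word for prefix 'un':
  'undo' -> YES, starts with 'un' (count: 1)
  'dog' -> no (count: 1)
  'rebuild' -> no (count: 1)
  'reheat' -> no (count: 1)
  'dislike' -> no (count: 1)
  'sing' -> no (count: 1)
  'cat' -> no (count: 1)
  'play' -> no (count: 1)
Total with prefix 'un': 1

1


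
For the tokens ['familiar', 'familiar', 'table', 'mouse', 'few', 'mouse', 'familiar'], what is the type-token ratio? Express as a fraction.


Tokens: 7
Unique types: ('familiar', 'few', 'mouse', 'table') = 4
TTR = 4/7
Already in lowest terms.

4/7


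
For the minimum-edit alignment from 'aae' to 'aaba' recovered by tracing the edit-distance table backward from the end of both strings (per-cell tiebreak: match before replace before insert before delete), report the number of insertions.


Edit distance = 2. Backtracking from cell (3, 4) with preference match > replace > insert > delete,
then listing the resulting alignment 'aae' -> 'aaba' left to right:
  Step 1: keep 'a'
  Step 2: keep 'a'
  Step 3: insert 'b' [insertion #1]
  Step 4: replace e->a
Total insertions: 1

1


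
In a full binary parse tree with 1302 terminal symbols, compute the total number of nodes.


Leaf nodes (terminals): 1302
Internal nodes = n - 1 = 1302 - 1 = 1301
Total = leaves + internal = 1302 + 1301 = 2603

2603


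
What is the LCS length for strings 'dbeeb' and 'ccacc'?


DP table for LCS of 'dbeeb' and 'ccacc':
       c  c  a  c  c
    0  0  0  0  0  0
  d 0  0  0  0  0  0
  b 0  0  0  0  0  0
  e 0  0  0  0  0  0
  e 0  0  0  0  0  0
  b 0  0  0  0  0  0
LCS length = 0

0


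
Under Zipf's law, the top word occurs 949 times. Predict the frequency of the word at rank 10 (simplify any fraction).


Zipf's law: freq(rank) = f1 / rank
f1 = 949, rank = 10
freq = 949 / 10
GCD(949, 10) = 1
Simplified: 949/10

949/10


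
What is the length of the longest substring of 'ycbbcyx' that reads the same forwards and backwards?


Scanning 'ycbbcyx' for palindromic substrings.
Substring at positions 0-5: 'ycbbcy'.
Check: reverse('ycbbcy') = 'ycbbcy' -> palindrome confirmed.
Neighbouring characters ('-' / 'x') break symmetry, so it cannot extend further.
No longer palindromic substring exists; longest length = 6

6


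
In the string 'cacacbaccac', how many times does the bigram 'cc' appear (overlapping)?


Scanning 'cacacbaccac' for bigram 'cc':
  Position 0: 'ca' -> no
  Position 1: 'ac' -> no
  Position 2: 'ca' -> no
  Position 3: 'ac' -> no
  Position 4: 'cb' -> no
  Position 5: 'ba' -> no
  Position 6: 'ac' -> no
  Position 7: 'cc' -> MATCH
  Position 8: 'ca' -> no
  Position 9: 'ac' -> no
Total matches: 1

1


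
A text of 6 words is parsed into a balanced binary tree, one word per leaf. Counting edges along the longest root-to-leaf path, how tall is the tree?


In a balanced binary tree with n leaves the deepest leaf is ceil(log2(n)) edges below the root.
log2(6) = 2.5850
ceil(2.5850) = 3
height (edges) = 3

3


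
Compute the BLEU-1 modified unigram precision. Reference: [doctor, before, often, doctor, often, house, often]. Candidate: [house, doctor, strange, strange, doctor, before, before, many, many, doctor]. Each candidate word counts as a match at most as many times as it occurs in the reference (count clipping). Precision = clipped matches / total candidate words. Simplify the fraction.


Reference word counts: {'before': 1, 'doctor': 2, 'house': 1, 'often': 3}
Checking each candidate word (with clipping):
  'house' -> in reference (ref count 1, used 1/1) -> match (matches: 1)
  'doctor' -> in reference (ref count 2, used 1/2) -> match (matches: 2)
  'strange' -> not in reference -> no match (matches: 2)
  'strange' -> not in reference -> no match (matches: 2)
  'doctor' -> in reference (ref count 2, used 2/2) -> match (matches: 3)
  'before' -> in reference (ref count 1, used 1/1) -> match (matches: 4)
  'before' -> ref count 1 already used up (1/1) -> clipped, no match (matches: 4)
  'many' -> not in reference -> no match (matches: 4)
  'many' -> not in reference -> no match (matches: 4)
  'doctor' -> ref count 2 already used up (2/2) -> clipped, no match (matches: 4)
Clipped matches: 4, Candidate length: 10
Precision = 4/10 = 2/5

2/5


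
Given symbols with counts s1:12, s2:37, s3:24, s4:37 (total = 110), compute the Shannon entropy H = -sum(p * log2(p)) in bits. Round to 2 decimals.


Computing entropy H = -sum(p_i * log2(p_i)):
  s1: p = 12/110 = 0.1091, -p*log2(p) = 0.3487
  s2: p = 37/110 = 0.3364, -p*log2(p) = 0.5287
  s3: p = 24/110 = 0.2182, -p*log2(p) = 0.4792
  s4: p = 37/110 = 0.3364, -p*log2(p) = 0.5287
H = sum of terms = 1.8853
Rounded to 2 decimals: 1.89

1.89


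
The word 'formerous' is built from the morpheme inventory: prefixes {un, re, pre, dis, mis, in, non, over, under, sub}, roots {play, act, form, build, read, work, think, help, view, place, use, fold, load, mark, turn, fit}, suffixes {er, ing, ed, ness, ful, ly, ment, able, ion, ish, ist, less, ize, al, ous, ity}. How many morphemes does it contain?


Segmenting 'formerous' against the inventory:
  'form' -> root (morpheme 1)
  'er' -> suffix (morpheme 2)
  'ous' -> suffix (morpheme 3)
Total morphemes: 3

3


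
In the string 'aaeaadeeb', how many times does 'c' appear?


Scanning 'aaeaadeeb' for 'c':
  No matches found.
Total occurrences of 'c': 0

0


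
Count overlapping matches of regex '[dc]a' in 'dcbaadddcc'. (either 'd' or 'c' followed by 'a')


Pattern: [dc]a means either 'd' or 'c' followed by 'a'.
Scanning 'dcbaadddcc' position-by-position:
  Pos 0: window 'dc' -> no
  Pos 1: window 'cb' -> no
  Pos 2: window 'ba' -> no
  Pos 3: window 'aa' -> no
  Pos 4: window 'ad' -> no
  Pos 5: window 'dd' -> no
  Pos 6: window 'dd' -> no
  Pos 7: window 'dc' -> no
  Pos 8: window 'cc' -> no
  Pos 9: window 'c' -> no
Total matches: 0

0


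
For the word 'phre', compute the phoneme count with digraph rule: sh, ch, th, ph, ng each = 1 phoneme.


Parsing 'phre' greedily, digraphs first:
  'ph' -> digraph (1 consonant phoneme) (phonemes so far: 1)
  'r' -> consonant phoneme (phonemes so far: 2)
  'e' -> vowel phoneme (phonemes so far: 3)
Total phonemes: 3

3


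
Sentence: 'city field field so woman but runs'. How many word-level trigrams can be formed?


Word trigrams from [7] words:
  Trigram 1: (city field field)
  Trigram 2: (field field so)
  Trigram 3: (field so woman)
  Trigram 4: (so woman but)
  Trigram 5: (woman but runs)
Total word trigrams: 7 - 2 = 5

5


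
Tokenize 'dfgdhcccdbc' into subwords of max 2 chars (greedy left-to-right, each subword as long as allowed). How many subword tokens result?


'dfgdhcccdbc' has 11 characters.
Chunking with max size 2:
  Chunk 1: 'df' (positions 0-1)
  Chunk 2: 'gd' (positions 2-3)
  Chunk 3: 'hc' (positions 4-5)
  Chunk 4: 'cc' (positions 6-7)
  Chunk 5: 'db' (positions 8-9)
  Chunk 6: 'c' (positions 10-10)
Total chunks: ceil(11 / 2) = 6

6


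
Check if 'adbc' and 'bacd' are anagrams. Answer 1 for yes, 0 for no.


Sort characters of 'adbc': 'abcd'
Sort characters of 'bacd': 'abcd'
Sorted forms match -> they ARE anagrams
Result: 1

1


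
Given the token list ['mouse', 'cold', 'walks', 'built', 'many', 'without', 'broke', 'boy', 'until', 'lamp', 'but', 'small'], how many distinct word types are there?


Listing all tokens and tracking unique types:
  Token 1: 'mouse' -> NEW (unique so far: 1)
  Token 2: 'cold' -> NEW (unique so far: 2)
  Token 3: 'walks' -> NEW (unique so far: 3)
  Token 4: 'built' -> NEW (unique so far: 4)
  Token 5: 'many' -> NEW (unique so far: 5)
  Token 6: 'without' -> NEW (unique so far: 6)
  Token 7: 'broke' -> NEW (unique so far: 7)
  Token 8: 'boy' -> NEW (unique so far: 8)
  Token 9: 'until' -> NEW (unique so far: 9)
  Token 10: 'lamp' -> NEW (unique so far: 10)
  Token 11: 'but' -> NEW (unique so far: 11)
  Token 12: 'small' -> NEW (unique so far: 12)
Unique types: ('boy', 'broke', 'built', 'but', 'cold', 'lamp', 'many', 'mouse', 'small', 'until', 'walks', 'without')
Vocabulary size: 12

12


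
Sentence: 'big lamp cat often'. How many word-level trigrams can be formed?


Word trigrams from [4] words:
  Trigram 1: (big lamp cat)
  Trigram 2: (lamp cat often)
Total word trigrams: 4 - 2 = 2

2


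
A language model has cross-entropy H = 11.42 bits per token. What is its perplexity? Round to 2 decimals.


Perplexity formula: PP = 2^H
H = 11.42
PP = 2^11.42
Decompose: 2^11.42 = 2^11 * 2^0.42
2^11 = 2048, 2^0.42 ~ 1.3379276
PP ~ 2048 * 1.3379276 = 2740.0757248
Rounded to 2 decimals: 2740.08

2740.08


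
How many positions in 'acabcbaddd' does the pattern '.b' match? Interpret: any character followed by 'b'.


Pattern: .b means any character followed by 'b'.
Scanning 'acabcbaddd' position-by-position:
  Pos 0: window 'ac' -> no
  Pos 1: window 'ca' -> no
  Pos 2: window 'ab' -> MATCH
  Pos 3: window 'bc' -> no
  Pos 4: window 'cb' -> MATCH
  Pos 5: window 'ba' -> no
  Pos 6: window 'ad' -> no
  Pos 7: window 'dd' -> no
  Pos 8: window 'dd' -> no
  Pos 9: window 'd' -> no
Total matches: 2

2


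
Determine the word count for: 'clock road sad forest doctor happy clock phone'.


Counting words by splitting on spaces:
  Word 1: 'clock'
  Word 2: 'road'
  Word 3: 'sad'
  Word 4: 'forest'
  Word 5: 'doctor'
  Word 6: 'happy'
  Word 7: 'clock'
  Word 8: 'phone'
Total words: 8

8
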